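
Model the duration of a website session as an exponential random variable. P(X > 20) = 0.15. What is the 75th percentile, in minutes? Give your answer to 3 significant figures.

e^(−λ·20) = 0.15 ⇒ λ = −ln(0.15)/20 = 0.094856.
75th percentile: 1 − e^(−λt) = 0.75, t = −ln(0.25)/λ = 14.6147 minutes.

14.6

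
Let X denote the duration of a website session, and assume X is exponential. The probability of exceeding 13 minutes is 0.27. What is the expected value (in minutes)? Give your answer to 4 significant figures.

9.929

e^(−λ·13) = 0.27 ⇒ λ = −ln(0.27)/13 = 0.100718.
Mean = 1/λ = 9.92872 minutes.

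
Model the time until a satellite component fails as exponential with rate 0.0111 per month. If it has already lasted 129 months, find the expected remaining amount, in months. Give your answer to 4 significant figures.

By memorylessness, the remaining amount past any threshold is again Exp(λ) with mean 1/λ = 90.0901 months.

90.09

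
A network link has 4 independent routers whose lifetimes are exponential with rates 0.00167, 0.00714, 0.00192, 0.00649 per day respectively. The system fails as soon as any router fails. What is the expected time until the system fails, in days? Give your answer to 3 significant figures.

The time to first failure is exponential with rate Σλ = 0.00167 + 0.00714 + 0.00192 + 0.00649 = 0.01722.
E[min] = 1/Σλ = 1/0.01722 = 58.072 days.

58.1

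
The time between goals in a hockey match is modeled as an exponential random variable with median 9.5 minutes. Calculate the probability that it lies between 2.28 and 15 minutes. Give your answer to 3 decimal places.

For an exponential, median = ln(2)/λ, so λ = ln 2 / 9.5 = 0.0729629 per minute.
P(2.28 < X < 15) = e^(−λ·2.28) − e^(−λ·15) = 0.84675 − 0.33473 ≈ 0.512.

0.512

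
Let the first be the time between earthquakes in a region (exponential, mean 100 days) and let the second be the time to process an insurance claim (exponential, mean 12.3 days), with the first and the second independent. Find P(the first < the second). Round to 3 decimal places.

λ_1 = 1/100 = 0.01, λ_2 = 1/12.3 = 0.0813008.
For independent exponentials, P(the first < the second) = λ_1/(λ_1+λ_2) = 0.01/0.0913008 ≈ 0.110.

0.110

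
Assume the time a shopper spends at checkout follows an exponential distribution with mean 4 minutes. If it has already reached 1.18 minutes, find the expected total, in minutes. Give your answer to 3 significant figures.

5.18

The rate is λ = 1/4 = 0.25 per minute.
By memorylessness, E[X | X > 1.18] = 1.18 + 1/λ = 1.18 + 4 = 5.18 minutes.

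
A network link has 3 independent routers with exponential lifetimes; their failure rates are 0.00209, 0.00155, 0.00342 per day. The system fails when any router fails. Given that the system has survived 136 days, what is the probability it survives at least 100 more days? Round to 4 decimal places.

0.4936

Time to first failure ~ Exp(Σλ) with Σλ = 0.00706.
By memorylessness, P(T > 136+100 | T > 136) = P(T > 100) = e^(−0.00706·100) ≈ 0.4936.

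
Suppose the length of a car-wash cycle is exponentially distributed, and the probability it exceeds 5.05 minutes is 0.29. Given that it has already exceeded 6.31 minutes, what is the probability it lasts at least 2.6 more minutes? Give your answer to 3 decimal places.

From e^(−λ·5.05) = 0.29, λ = −ln(0.29)/5.05 = 0.245124.
Memoryless: P(X > 6.31+2.6 | X > 6.31) = P(X > 2.6) = e^(−0.245124·2.6) ≈ 0.529.

0.529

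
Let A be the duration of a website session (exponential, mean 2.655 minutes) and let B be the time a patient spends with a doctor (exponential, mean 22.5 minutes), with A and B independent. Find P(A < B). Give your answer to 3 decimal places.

0.894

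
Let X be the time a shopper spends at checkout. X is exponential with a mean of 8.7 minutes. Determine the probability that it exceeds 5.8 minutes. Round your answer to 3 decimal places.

0.513

The rate is λ = 1/8.7 = 0.114943 per minute.
P(X > 5.8) = e^(−λ·5.8) = e^(−0.66667) ≈ 0.513.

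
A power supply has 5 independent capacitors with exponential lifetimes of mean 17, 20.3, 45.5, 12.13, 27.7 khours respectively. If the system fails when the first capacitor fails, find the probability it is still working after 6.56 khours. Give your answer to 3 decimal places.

0.196

The first failure time is exponential with rate Σλ_i = 1/17 + 1/20.3 + 1/45.5 + 1/12.13 + 1/27.7 = 0.248604 per khour.
P(min > 6.56) = e^(−0.248604·6.56) = e^(−1.6308) ≈ 0.196.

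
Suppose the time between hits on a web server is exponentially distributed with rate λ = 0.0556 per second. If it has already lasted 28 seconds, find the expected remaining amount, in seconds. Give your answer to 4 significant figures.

17.99

By memorylessness, the remaining amount past any threshold is again Exp(λ) with mean 1/λ = 17.9856 seconds.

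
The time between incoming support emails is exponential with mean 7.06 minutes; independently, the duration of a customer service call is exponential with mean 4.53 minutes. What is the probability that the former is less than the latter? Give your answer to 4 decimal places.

λ_1 = 1/7.06 = 0.141643, λ_2 = 1/4.53 = 0.220751.
For independent exponentials, P(the former < the latter) = λ_1/(λ_1+λ_2) = 0.141643/0.362394 ≈ 0.3909.

0.3909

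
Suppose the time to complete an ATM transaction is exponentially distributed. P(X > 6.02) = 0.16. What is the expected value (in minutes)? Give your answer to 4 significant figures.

3.285

e^(−λ·6.02) = 0.16 ⇒ λ = −ln(0.16)/6.02 = 0.304416.
Mean = 1/λ = 3.28498 minutes.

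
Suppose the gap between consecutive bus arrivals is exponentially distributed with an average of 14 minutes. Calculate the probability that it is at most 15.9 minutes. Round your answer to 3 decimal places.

0.679

The rate is λ = 1/14 = 0.0714286 per minute.
P(X ≤ 15.9) = 1 − e^(−λ·15.9) = 1 − e^(−1.1357) ≈ 0.679.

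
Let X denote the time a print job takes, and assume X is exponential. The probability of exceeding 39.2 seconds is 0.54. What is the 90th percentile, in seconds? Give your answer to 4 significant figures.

146.5

e^(−λ·39.2) = 0.54 ⇒ λ = −ln(0.54)/39.2 = 0.015719.
90th percentile: 1 − e^(−λt) = 0.9, t = −ln(0.1)/λ = 146.484 seconds.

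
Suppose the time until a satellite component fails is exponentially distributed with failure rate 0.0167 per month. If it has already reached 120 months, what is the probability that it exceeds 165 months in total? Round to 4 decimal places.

0.4717

By the memoryless property, P(X > 120+45 | X > 120) = P(X > 45).
P(X > 45) = e^(−0.7515) ≈ 0.4717.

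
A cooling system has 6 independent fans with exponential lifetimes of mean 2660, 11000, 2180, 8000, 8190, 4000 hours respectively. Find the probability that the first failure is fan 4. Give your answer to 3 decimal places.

0.088

Rates: λ_i = 1/mean_i → 0.00037594, 0.0000909091, 0.000458716, 0.000125, 0.0001221, 0.00025; Σλ = 0.00142266.
P(fan 4 first) = λ_4/Σλ = 0.000125/0.00142266 ≈ 0.088.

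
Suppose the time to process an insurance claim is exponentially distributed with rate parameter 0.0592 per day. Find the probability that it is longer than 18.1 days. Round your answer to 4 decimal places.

0.3425

P(X > 18.1) = e^(−λ·18.1) = e^(−1.0715) ≈ 0.3425.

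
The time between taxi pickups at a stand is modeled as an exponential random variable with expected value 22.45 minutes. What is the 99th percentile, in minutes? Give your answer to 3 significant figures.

103

The rate is λ = 1/22.45 = 0.0445434 per minute.
Set 1 − e^(−λt) = 0.99, so t = −ln(0.01)/λ = 4.6052/0.0445434 ≈ 103.386 minutes.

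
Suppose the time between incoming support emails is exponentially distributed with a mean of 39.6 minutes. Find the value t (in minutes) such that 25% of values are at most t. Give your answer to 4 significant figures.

11.39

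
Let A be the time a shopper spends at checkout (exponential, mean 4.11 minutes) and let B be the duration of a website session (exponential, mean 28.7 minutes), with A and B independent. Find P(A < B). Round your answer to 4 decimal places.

0.8747

λ_1 = 1/4.11 = 0.243309, λ_2 = 1/28.7 = 0.0348432.
For independent exponentials, P(A < B) = λ_1/(λ_1+λ_2) = 0.243309/0.278152 ≈ 0.8747.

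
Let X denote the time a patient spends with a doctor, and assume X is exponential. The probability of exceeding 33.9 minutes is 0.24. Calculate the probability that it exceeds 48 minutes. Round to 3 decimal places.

e^(−λ·33.9) = 0.24 ⇒ λ = −ln(0.24)/33.9 = 0.0420978.
P(X > 48) = e^(−0.0420978·48) = e^(−2.0207) ≈ 0.133.

0.133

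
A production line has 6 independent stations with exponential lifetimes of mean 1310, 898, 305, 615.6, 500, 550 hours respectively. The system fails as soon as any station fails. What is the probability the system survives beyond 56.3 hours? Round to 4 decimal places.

0.5506

The first failure time is exponential with rate Σλ_i = 1/1310 + 1/898 + 1/305 + 1/615.6 + 1/500 + 1/550 = 0.0105982 per hour.
P(min > 56.3) = e^(−0.0105982·56.3) = e^(−0.59668) ≈ 0.5506.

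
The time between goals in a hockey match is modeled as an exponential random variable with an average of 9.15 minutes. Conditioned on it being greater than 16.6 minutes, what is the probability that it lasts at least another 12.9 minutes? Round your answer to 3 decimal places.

The rate is λ = 1/9.15 = 0.10929 per minute.
The exponential is memoryless, so the remaining time is again Exp(λ): the condition X > 16.6 is irrelevant.
P(X > 12.9) = e^(−1.4098) ≈ 0.244.

0.244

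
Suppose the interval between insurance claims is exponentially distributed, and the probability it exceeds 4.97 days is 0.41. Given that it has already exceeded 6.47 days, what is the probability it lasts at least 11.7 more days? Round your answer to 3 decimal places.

0.123

From e^(−λ·4.97) = 0.41, λ = −ln(0.41)/4.97 = 0.179396.
Memoryless: P(X > 6.47+11.7 | X > 6.47) = P(X > 11.7) = e^(−0.179396·11.7) ≈ 0.123.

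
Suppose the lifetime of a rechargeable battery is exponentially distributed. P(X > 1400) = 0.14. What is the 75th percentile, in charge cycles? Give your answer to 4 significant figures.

987.1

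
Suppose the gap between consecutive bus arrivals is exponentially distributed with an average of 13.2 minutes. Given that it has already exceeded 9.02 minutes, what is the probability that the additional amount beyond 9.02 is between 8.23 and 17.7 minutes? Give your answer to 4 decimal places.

0.2745

The rate is λ = 1/13.2 = 0.0757576 per minute.
Memoryless: the residual past 9.02 is again Exp(λ).
P(8.23 < residual < 17.7) = e^(−λ·8.23) − e^(−λ·17.7) = 0.53607 − 0.26161 ≈ 0.2745.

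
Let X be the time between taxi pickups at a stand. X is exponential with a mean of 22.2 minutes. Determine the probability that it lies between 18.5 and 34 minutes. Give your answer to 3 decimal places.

0.218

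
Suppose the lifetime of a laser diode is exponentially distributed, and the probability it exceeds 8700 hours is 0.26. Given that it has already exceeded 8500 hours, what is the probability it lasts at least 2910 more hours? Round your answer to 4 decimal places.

0.6373

From e^(−λ·8700) = 0.26, λ = −ln(0.26)/8700 = 0.000154836.
Memoryless: P(X > 8500+2910 | X > 8500) = P(X > 2910) = e^(−0.000154836·2910) ≈ 0.6373.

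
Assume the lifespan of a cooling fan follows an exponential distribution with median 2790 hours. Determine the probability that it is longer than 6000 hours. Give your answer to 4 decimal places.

0.2252

For an exponential, median = ln(2)/λ, so λ = ln 2 / 2790 = 0.00024844 per hour.
P(X > 6000) = e^(−λ·6000) = e^(−1.4906) ≈ 0.2252.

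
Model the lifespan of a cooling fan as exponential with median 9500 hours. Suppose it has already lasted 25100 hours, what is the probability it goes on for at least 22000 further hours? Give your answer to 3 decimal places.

0.201

For an exponential, median = ln(2)/λ, so λ = ln 2 / 9500 = 0.0000729629 per hour.
The exponential is memoryless, so the remaining time is again Exp(λ): the condition X > 25100 is irrelevant.
P(X > 22000) = e^(−1.6052) ≈ 0.201.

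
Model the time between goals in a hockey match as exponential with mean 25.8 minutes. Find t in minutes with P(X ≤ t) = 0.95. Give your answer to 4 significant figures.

The rate is λ = 1/25.8 = 0.0387597 per minute.
Set 1 − e^(−λt) = 0.95, so t = −ln(0.05)/λ = 2.9957/0.0387597 ≈ 77.2899 minutes.

77.29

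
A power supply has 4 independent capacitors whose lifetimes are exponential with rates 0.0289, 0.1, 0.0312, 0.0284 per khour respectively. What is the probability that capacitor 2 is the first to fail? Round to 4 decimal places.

The time to first failure is exponential with rate Σλ = 0.0289 + 0.1 + 0.0312 + 0.0284 = 0.1885.
P(capacitor 2 first) = λ_2/Σλ = 0.1/0.1885 ≈ 0.5305.

0.5305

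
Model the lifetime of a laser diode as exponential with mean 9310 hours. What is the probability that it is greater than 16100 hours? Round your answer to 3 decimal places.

0.177

The rate is λ = 1/9310 = 0.000107411 per hour.
P(X > 16100) = e^(−λ·16100) = e^(−1.7293) ≈ 0.177.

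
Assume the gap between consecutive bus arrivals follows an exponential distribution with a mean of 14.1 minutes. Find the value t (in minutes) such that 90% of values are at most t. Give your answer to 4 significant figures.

32.47

The rate is λ = 1/14.1 = 0.070922 per minute.
Set 1 − e^(−λt) = 0.9, so t = −ln(0.1)/λ = 2.3026/0.070922 ≈ 32.4664 minutes.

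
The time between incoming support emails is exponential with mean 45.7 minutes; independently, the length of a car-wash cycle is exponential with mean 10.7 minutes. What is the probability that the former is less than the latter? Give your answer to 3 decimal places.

0.190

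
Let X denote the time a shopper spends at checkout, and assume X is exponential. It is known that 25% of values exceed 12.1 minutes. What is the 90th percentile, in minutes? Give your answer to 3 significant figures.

20.1

e^(−λ·12.1) = 0.25 ⇒ λ = −ln(0.25)/12.1 = 0.11457.
90th percentile: 1 − e^(−λt) = 0.9, t = −ln(0.1)/λ = 20.0977 minutes.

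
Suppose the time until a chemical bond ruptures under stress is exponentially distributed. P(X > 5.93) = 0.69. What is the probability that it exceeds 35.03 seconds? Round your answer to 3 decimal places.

0.112

e^(−λ·5.93) = 0.69 ⇒ λ = −ln(0.69)/5.93 = 0.062574.
P(X > 35.03) = e^(−0.062574·35.03) = e^(−2.192) ≈ 0.112.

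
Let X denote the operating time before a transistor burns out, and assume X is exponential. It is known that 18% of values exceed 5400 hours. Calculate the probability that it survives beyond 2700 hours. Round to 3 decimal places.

e^(−λ·5400) = 0.18 ⇒ λ = −ln(0.18)/5400 = 0.000317555.
P(X > 2700) = e^(−0.000317555·2700) = e^(−0.8574) ≈ 0.424.

0.424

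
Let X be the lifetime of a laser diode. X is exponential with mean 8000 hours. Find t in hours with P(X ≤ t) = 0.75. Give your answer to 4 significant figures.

11090

The rate is λ = 1/8000 = 0.000125 per hour.
Set 1 − e^(−λt) = 0.75, so t = −ln(0.25)/λ = 1.3863/0.000125 ≈ 11090.4 hours.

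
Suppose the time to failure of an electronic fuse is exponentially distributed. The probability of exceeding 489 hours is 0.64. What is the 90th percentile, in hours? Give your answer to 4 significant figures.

2523

e^(−λ·489) = 0.64 ⇒ λ = −ln(0.64)/489 = 0.000912653.
90th percentile: 1 − e^(−λt) = 0.9, t = −ln(0.1)/λ = 2522.96 hours.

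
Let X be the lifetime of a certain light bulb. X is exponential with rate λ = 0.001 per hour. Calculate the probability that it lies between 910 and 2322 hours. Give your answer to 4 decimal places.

0.3044

P(910 < X < 2322) = e^(−λ·910) − e^(−λ·2322) = 0.40252 − 0.09808 ≈ 0.3044.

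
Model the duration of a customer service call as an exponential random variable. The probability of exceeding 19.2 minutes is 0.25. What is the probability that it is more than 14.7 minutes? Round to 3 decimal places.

e^(−λ·19.2) = 0.25 ⇒ λ = −ln(0.25)/19.2 = 0.0722028.
P(X > 14.7) = e^(−0.0722028·14.7) = e^(−1.0614) ≈ 0.346.

0.346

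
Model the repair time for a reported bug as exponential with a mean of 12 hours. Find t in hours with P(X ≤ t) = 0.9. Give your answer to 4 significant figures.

27.63

The rate is λ = 1/12 = 0.0833333 per hour.
Set 1 − e^(−λt) = 0.9, so t = −ln(0.1)/λ = 2.3026/0.0833333 ≈ 27.631 hours.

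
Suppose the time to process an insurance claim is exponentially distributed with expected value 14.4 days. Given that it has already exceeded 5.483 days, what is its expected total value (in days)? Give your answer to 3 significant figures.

The rate is λ = 1/14.4 = 0.0694444 per day.
By memorylessness, E[X | X > 5.483] = 5.483 + 1/λ = 5.483 + 14.4 = 19.883 days.

19.9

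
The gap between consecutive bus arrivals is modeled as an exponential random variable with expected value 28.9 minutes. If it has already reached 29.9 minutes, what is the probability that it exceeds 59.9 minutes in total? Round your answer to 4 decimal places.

0.3541

The rate is λ = 1/28.9 = 0.0346021 per minute.
P(X > s+t | X > s) = e^(−λ(s+t))/e^(−λs) = e^(−λt), independent of s = 29.9.
P(X > 30) = e^(−1.0381) ≈ 0.3541.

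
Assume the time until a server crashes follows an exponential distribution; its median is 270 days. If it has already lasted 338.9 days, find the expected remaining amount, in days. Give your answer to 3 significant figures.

For an exponential, median = ln(2)/λ, so λ = ln 2 / 270 = 0.00256721 per day.
By memorylessness, the remaining amount past any threshold is again Exp(λ) with mean 1/λ = 389.528 days.

390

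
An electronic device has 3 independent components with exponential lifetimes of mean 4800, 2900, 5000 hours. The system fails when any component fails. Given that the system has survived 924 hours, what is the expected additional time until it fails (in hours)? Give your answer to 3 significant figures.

1330

First-failure rate Σλ = 1/4800 + 1/2900 + 1/5000 = 0.000753161.
By memorylessness the expected residual is 1/Σλ = 1327.74 hours, regardless of the 924 already elapsed.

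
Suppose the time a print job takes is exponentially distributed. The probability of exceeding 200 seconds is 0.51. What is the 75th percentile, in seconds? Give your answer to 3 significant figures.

412

e^(−λ·200) = 0.51 ⇒ λ = −ln(0.51)/200 = 0.00336672.
75th percentile: 1 − e^(−λt) = 0.75, t = −ln(0.25)/λ = 411.764 seconds.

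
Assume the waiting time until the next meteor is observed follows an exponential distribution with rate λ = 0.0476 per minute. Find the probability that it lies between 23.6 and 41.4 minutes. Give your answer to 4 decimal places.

P(23.6 < X < 41.4) = e^(−λ·23.6) − e^(−λ·41.4) = 0.32519 − 0.13937 ≈ 0.1858.

0.1858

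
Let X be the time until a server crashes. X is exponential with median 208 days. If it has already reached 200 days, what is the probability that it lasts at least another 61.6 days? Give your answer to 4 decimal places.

0.8144

For an exponential, median = ln(2)/λ, so λ = ln 2 / 208 = 0.00333244 per day.
By the memoryless property, P(X > 200+61.6 | X > 200) = P(X > 61.6).
P(X > 61.6) = e^(−0.20528) ≈ 0.8144.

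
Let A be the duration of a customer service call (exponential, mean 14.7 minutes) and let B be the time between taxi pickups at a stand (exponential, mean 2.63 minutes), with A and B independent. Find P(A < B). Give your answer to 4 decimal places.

0.1518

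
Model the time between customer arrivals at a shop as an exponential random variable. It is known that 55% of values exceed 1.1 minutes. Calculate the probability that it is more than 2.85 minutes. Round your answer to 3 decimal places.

e^(−λ·1.1) = 0.55 ⇒ λ = −ln(0.55)/1.1 = 0.543488.
P(X > 2.85) = e^(−0.543488·2.85) = e^(−1.5489) ≈ 0.212.

0.212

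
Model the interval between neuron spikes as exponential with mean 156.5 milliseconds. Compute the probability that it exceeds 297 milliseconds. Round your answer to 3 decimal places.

0.150

The rate is λ = 1/156.5 = 0.00638978 per millisecond.
P(X > 297) = e^(−λ·297) = e^(−1.8978) ≈ 0.150.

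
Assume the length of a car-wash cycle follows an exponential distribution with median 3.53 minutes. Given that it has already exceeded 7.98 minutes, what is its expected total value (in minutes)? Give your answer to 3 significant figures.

For an exponential, median = ln(2)/λ, so λ = ln 2 / 3.53 = 0.196359 per minute.
By memorylessness, E[X | X > 7.98] = 7.98 + 1/λ = 7.98 + 5.09271 = 13.0727 minutes.

13.1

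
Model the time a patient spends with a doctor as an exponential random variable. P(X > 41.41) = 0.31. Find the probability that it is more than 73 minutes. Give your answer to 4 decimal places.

e^(−λ·41.41) = 0.31 ⇒ λ = −ln(0.31)/41.41 = 0.0282826.
P(X > 73) = e^(−0.0282826·73) = e^(−2.0646) ≈ 0.1269.

0.1269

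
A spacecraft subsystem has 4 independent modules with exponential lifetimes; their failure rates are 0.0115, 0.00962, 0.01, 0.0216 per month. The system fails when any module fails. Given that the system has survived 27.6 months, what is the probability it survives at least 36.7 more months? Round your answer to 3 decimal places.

Time to first failure ~ Exp(Σλ) with Σλ = 0.05272.
By memorylessness, P(T > 27.6+36.7 | T > 27.6) = P(T > 36.7) = e^(−0.05272·36.7) ≈ 0.144.

0.144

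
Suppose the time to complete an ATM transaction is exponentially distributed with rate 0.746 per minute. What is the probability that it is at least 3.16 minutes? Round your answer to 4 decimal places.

0.0947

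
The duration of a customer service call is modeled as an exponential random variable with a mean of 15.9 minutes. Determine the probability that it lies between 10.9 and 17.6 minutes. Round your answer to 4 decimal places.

0.1732

The rate is λ = 1/15.9 = 0.0628931 per minute.
P(10.9 < X < 17.6) = e^(−λ·10.9) − e^(−λ·17.6) = 0.50382 − 0.33058 ≈ 0.1732.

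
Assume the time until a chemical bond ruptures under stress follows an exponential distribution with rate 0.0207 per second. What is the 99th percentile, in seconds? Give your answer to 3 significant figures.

222

Set 1 − e^(−λt) = 0.99, so t = −ln(0.01)/λ = 4.6052/0.0207 ≈ 222.472 seconds.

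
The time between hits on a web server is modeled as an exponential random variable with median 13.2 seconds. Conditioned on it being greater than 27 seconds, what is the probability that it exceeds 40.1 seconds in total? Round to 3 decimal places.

For an exponential, median = ln(2)/λ, so λ = ln 2 / 13.2 = 0.0525112 per second.
By the memoryless property, P(X > 27+13.1 | X > 27) = P(X > 13.1).
P(X > 13.1) = e^(−0.6879) ≈ 0.503.

0.503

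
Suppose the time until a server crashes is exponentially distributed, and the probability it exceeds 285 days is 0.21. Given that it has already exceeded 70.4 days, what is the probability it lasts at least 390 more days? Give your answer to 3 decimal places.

0.118

From e^(−λ·285) = 0.21, λ = −ln(0.21)/285 = 0.00547596.
Memoryless: P(X > 70.4+390 | X > 70.4) = P(X > 390) = e^(−0.00547596·390) ≈ 0.118.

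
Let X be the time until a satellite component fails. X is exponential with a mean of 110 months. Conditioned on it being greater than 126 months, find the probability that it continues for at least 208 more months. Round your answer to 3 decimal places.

0.151

The rate is λ = 1/110 = 0.00909091 per month.
The exponential is memoryless, so the remaining time is again Exp(λ): the condition X > 126 is irrelevant.
P(X > 208) = e^(−1.8909) ≈ 0.151.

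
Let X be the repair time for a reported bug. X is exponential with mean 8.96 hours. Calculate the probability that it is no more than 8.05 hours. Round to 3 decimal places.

0.593

The rate is λ = 1/8.96 = 0.111607 per hour.
P(X ≤ 8.05) = 1 − e^(−λ·8.05) = 1 − e^(−0.89844) ≈ 0.593.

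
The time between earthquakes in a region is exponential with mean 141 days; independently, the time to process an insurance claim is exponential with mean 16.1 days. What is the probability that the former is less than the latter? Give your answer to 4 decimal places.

0.1025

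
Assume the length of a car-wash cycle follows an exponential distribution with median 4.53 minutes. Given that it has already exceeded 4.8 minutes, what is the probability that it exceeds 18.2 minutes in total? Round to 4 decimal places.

0.1287

For an exponential, median = ln(2)/λ, so λ = ln 2 / 4.53 = 0.153013 per minute.
The exponential is memoryless, so the remaining time is again Exp(λ): the condition X > 4.8 is irrelevant.
P(X > 13.4) = e^(−2.0504) ≈ 0.1287.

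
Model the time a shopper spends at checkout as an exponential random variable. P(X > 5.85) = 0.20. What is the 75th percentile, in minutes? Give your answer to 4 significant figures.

5.039

e^(−λ·5.85) = 0.20 ⇒ λ = −ln(0.20)/5.85 = 0.275118.
75th percentile: 1 − e^(−λt) = 0.75, t = −ln(0.25)/λ = 5.03892 minutes.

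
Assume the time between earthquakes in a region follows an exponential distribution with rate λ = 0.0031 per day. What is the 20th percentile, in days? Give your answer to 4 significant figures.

71.98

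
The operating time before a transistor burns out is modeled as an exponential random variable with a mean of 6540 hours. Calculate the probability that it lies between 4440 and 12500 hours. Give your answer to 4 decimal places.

The rate is λ = 1/6540 = 0.000152905 per hour.
P(4440 < X < 12500) = e^(−λ·4440) − e^(−λ·12500) = 0.50718 − 0.14789 ≈ 0.3593.

0.3593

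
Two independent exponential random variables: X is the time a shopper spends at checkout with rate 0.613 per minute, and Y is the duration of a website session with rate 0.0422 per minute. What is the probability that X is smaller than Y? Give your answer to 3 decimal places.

0.936

λ_1 = 0.613, λ_2 = 0.0422.
For independent exponentials, P(X < Y) = λ_1/(λ_1+λ_2) = 0.613/0.6552 ≈ 0.936.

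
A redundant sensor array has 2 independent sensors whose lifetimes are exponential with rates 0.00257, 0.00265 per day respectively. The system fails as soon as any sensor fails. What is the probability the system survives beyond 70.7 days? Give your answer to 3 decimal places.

0.691

The time to first failure is exponential with rate Σλ = 0.00257 + 0.00265 = 0.00522.
P(min > 70.7) = e^(−0.00522·70.7) = e^(−0.36905) ≈ 0.691.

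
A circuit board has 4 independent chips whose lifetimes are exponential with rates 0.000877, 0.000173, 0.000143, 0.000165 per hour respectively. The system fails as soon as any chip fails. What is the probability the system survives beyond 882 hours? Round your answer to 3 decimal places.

The time to first failure is exponential with rate Σλ = 0.000877 + 0.000173 + 0.000143 + 0.000165 = 0.001358.
P(min > 882) = e^(−0.001358·882) = e^(−1.1978) ≈ 0.302.

0.302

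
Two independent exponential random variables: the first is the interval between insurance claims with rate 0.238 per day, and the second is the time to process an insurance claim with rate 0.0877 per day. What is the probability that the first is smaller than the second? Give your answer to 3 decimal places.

0.731

λ_1 = 0.238, λ_2 = 0.0877.
For independent exponentials, P(the first < the second) = λ_1/(λ_1+λ_2) = 0.238/0.3257 ≈ 0.731.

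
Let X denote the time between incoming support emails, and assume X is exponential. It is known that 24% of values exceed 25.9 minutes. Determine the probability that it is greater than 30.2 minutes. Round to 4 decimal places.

0.1894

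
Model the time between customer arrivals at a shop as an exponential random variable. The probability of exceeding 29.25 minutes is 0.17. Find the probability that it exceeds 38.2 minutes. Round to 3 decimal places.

0.099

e^(−λ·29.25) = 0.17 ⇒ λ = −ln(0.17)/29.25 = 0.0605797.
P(X > 38.2) = e^(−0.0605797·38.2) = e^(−2.3141) ≈ 0.099.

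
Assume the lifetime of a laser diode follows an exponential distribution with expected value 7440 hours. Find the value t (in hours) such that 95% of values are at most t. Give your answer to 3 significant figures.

22300

The rate is λ = 1/7440 = 0.000134409 per hour.
Set 1 − e^(−λt) = 0.95, so t = −ln(0.05)/λ = 2.9957/0.000134409 ≈ 22288.2 hours.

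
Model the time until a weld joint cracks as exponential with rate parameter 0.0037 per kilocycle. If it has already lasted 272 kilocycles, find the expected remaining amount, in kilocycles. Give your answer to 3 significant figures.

By memorylessness, the remaining amount past any threshold is again Exp(λ) with mean 1/λ = 270.27 kilocycles.

270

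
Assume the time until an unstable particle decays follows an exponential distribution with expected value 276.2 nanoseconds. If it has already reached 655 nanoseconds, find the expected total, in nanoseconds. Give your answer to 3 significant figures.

The rate is λ = 1/276.2 = 0.00362056 per nanosecond.
By memorylessness, E[X | X > 655] = 655 + 1/λ = 655 + 276.2 = 931.2 nanoseconds.

931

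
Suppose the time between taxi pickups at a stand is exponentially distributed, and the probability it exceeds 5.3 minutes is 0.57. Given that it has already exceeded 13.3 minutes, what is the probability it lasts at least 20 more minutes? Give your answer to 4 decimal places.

From e^(−λ·5.3) = 0.57, λ = −ln(0.57)/5.3 = 0.10606.
Memoryless: P(X > 13.3+20 | X > 13.3) = P(X > 20) = e^(−0.10606·20) ≈ 0.1199.

0.1199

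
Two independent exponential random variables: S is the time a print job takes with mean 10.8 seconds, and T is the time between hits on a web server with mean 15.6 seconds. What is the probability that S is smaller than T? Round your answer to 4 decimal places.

λ_1 = 1/10.8 = 0.0925926, λ_2 = 1/15.6 = 0.0641026.
For independent exponentials, P(S < T) = λ_1/(λ_1+λ_2) = 0.0925926/0.156695 ≈ 0.5909.

0.5909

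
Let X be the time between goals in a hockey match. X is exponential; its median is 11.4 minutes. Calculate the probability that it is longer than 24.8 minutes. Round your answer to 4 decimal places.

For an exponential, median = ln(2)/λ, so λ = ln 2 / 11.4 = 0.0608024 per minute.
P(X > 24.8) = e^(−λ·24.8) = e^(−1.5079) ≈ 0.2214.

0.2214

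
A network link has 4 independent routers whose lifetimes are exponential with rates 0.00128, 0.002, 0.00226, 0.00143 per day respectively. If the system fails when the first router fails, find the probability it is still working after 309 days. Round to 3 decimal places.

The time to first failure is exponential with rate Σλ = 0.00128 + 0.002 + 0.00226 + 0.00143 = 0.00697.
P(min > 309) = e^(−0.00697·309) = e^(−2.1537) ≈ 0.116.

0.116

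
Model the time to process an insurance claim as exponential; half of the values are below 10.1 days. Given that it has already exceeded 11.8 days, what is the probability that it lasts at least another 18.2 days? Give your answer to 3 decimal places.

For an exponential, median = ln(2)/λ, so λ = ln 2 / 10.1 = 0.0686284 per day.
The exponential is memoryless, so the remaining time is again Exp(λ): the condition X > 11.8 is irrelevant.
P(X > 18.2) = e^(−1.249) ≈ 0.287.

0.287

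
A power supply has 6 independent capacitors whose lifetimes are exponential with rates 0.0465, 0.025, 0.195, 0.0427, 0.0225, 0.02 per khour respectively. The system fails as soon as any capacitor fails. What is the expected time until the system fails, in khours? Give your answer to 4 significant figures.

2.843

The time to first failure is exponential with rate Σλ = 0.0465 + 0.025 + 0.195 + 0.0427 + 0.0225 + 0.02 = 0.3517.
E[min] = 1/Σλ = 1/0.3517 = 2.84333 khours.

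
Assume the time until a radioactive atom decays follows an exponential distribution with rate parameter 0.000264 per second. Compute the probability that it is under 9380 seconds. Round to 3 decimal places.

0.916

P(X ≤ 9380) = 1 − e^(−λ·9380) = 1 − e^(−2.4763) ≈ 0.916.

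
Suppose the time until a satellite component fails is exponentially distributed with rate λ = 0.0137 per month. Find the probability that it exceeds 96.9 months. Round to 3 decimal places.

P(X > 96.9) = e^(−λ·96.9) = e^(−1.3275) ≈ 0.265.

0.265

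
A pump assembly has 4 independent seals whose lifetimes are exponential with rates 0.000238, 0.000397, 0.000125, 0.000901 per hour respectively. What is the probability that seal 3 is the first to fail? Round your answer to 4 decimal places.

The time to first failure is exponential with rate Σλ = 0.000238 + 0.000397 + 0.000125 + 0.000901 = 0.001661.
P(seal 3 first) = λ_3/Σλ = 0.000125/0.001661 ≈ 0.0753.

0.0753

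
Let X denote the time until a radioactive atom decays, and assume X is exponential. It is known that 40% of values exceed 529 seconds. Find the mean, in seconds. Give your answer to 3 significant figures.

e^(−λ·529) = 0.40 ⇒ λ = −ln(0.40)/529 = 0.00173212.
Mean = 1/λ = 577.328 seconds.

577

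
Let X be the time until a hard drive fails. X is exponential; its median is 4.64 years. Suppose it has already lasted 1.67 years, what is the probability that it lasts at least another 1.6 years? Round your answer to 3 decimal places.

For an exponential, median = ln(2)/λ, so λ = ln 2 / 4.64 = 0.149385 per year.
The exponential is memoryless, so the remaining time is again Exp(λ): the condition X > 1.67 is irrelevant.
P(X > 1.6) = e^(−0.23902) ≈ 0.787.

0.787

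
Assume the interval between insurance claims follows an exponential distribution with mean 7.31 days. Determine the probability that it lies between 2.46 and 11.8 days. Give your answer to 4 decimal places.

The rate is λ = 1/7.31 = 0.136799 per day.
P(2.46 < X < 11.8) = e^(−λ·2.46) − e^(−λ·11.8) = 0.71425 − 0.19904 ≈ 0.5152.

0.5152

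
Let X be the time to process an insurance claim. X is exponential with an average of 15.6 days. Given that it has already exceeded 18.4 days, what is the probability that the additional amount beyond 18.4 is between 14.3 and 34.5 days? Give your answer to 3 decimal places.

0.290

The rate is λ = 1/15.6 = 0.0641026 per day.
Memoryless: the residual past 18.4 is again Exp(λ).
P(14.3 < residual < 34.5) = e^(−λ·14.3) − e^(−λ·34.5) = 0.39985 − 0.10953 ≈ 0.290.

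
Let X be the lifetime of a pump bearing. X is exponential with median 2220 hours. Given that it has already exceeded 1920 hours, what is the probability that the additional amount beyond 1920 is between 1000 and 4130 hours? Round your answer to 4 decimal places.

For an exponential, median = ln(2)/λ, so λ = ln 2 / 2220 = 0.000312228 per hour.
Memoryless: the residual past 1920 is again Exp(λ).
P(1000 < residual < 4130) = e^(−λ·1000) − e^(−λ·4130) = 0.73181 − 0.27541 ≈ 0.4564.

0.4564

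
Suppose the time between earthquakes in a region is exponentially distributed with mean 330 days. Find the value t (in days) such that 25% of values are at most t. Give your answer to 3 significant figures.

94.9

The rate is λ = 1/330 = 0.0030303 per day.
Set 1 − e^(−λt) = 0.25, so t = −ln(0.75)/λ = 0.28768/0.0030303 ≈ 94.9351 days.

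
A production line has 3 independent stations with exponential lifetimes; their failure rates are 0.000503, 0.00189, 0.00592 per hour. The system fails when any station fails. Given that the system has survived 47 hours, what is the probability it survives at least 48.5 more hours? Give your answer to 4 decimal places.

Time to first failure ~ Exp(Σλ) with Σλ = 0.008313.
By memorylessness, P(T > 47+48.5 | T > 47) = P(T > 48.5) = e^(−0.008313·48.5) ≈ 0.6682.

0.6682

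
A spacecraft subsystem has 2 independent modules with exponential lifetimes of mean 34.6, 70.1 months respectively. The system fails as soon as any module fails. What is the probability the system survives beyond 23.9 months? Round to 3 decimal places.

The first failure time is exponential with rate Σλ_i = 1/34.6 + 1/70.1 = 0.0431671 per month.
P(min > 23.9) = e^(−0.0431671·23.9) = e^(−1.0317) ≈ 0.356.

0.356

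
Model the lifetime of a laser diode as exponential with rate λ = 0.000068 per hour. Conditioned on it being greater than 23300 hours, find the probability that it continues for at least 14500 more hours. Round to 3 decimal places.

0.373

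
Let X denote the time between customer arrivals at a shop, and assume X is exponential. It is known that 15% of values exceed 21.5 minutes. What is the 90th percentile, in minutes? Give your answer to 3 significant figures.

26.1

e^(−λ·21.5) = 0.15 ⇒ λ = −ln(0.15)/21.5 = 0.0882381.
90th percentile: 1 − e^(−λt) = 0.9, t = −ln(0.1)/λ = 26.0951 minutes.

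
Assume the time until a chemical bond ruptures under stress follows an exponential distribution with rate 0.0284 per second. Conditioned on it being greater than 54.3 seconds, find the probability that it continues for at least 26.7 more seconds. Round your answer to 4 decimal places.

0.4685

The exponential is memoryless, so the remaining time is again Exp(λ): the condition X > 54.3 is irrelevant.
P(X > 26.7) = e^(−0.75828) ≈ 0.4685.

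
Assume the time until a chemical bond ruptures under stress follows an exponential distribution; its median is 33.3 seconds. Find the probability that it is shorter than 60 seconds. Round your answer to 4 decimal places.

0.7132

For an exponential, median = ln(2)/λ, so λ = ln 2 / 33.3 = 0.0208152 per second.
P(X ≤ 60) = 1 − e^(−λ·60) = 1 − e^(−1.2489) ≈ 0.7132.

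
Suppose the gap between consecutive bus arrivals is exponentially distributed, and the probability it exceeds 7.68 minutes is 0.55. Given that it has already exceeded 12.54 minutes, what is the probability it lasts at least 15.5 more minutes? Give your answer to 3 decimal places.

0.299

From e^(−λ·7.68) = 0.55, λ = −ln(0.55)/7.68 = 0.0778434.
Memoryless: P(X > 12.54+15.5 | X > 12.54) = P(X > 15.5) = e^(−0.0778434·15.5) ≈ 0.299.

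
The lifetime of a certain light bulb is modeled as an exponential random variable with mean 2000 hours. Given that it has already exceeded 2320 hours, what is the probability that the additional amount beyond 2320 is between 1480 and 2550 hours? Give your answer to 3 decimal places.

The rate is λ = 1/2000 = 0.0005 per hour.
Memoryless: the residual past 2320 is again Exp(λ).
P(1480 < residual < 2550) = e^(−λ·1480) − e^(−λ·2550) = 0.47711 − 0.27943 ≈ 0.198.

0.198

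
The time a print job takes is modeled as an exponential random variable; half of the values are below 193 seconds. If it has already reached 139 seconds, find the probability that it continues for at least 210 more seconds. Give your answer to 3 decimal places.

For an exponential, median = ln(2)/λ, so λ = ln 2 / 193 = 0.00359144 per second.
P(X > s+t | X > s) = e^(−λ(s+t))/e^(−λs) = e^(−λt), independent of s = 139.
P(X > 210) = e^(−0.7542) ≈ 0.470.

0.470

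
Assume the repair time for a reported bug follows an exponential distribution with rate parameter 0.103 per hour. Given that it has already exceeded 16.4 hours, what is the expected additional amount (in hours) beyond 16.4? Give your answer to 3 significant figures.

9.71

By memorylessness, the remaining amount past any threshold is again Exp(λ) with mean 1/λ = 9.70874 hours.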